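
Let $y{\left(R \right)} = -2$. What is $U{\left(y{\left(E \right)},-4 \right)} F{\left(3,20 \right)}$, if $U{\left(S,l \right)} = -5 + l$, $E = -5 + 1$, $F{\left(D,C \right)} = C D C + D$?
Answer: $-10827$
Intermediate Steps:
$F{\left(D,C \right)} = D + D C^{2}$ ($F{\left(D,C \right)} = D C^{2} + D = D + D C^{2}$)
$E = -4$
$U{\left(y{\left(E \right)},-4 \right)} F{\left(3,20 \right)} = \left(-5 - 4\right) 3 \left(1 + 20^{2}\right) = - 9 \cdot 3 \left(1 + 400\right) = - 9 \cdot 3 \cdot 401 = \left(-9\right) 1203 = -10827$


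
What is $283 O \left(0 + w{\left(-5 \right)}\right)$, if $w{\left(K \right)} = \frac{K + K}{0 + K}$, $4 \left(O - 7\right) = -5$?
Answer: $\frac{6509}{2} \approx 3254.5$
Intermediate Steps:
$O = \frac{23}{4}$ ($O = 7 + \frac{1}{4} \left(-5\right) = 7 - \frac{5}{4} = \frac{23}{4} \approx 5.75$)
$w{\left(K \right)} = 2$ ($w{\left(K \right)} = \frac{2 K}{K} = 2$)
$283 O \left(0 + w{\left(-5 \right)}\right) = 283 \frac{23 \left(0 + 2\right)}{4} = 283 \cdot \frac{23}{4} \cdot 2 = 283 \cdot \frac{23}{2} = \frac{6509}{2}$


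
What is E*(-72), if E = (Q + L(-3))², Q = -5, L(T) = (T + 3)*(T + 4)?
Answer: -1800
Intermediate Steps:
L(T) = (3 + T)*(4 + T)
E = 25 (E = (-5 + (12 + (-3)² + 7*(-3)))² = (-5 + (12 + 9 - 21))² = (-5 + 0)² = (-5)² = 25)
E*(-72) = 25*(-72) = -1800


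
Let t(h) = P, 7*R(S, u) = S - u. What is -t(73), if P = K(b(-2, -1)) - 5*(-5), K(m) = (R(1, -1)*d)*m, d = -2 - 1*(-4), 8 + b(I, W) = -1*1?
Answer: -139/7 ≈ -19.857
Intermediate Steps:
b(I, W) = -9 (b(I, W) = -8 - 1*1 = -8 - 1 = -9)
R(S, u) = -u/7 + S/7 (R(S, u) = (S - u)/7 = -u/7 + S/7)
d = 2 (d = -2 + 4 = 2)
K(m) = 4*m/7 (K(m) = ((-⅐*(-1) + (⅐)*1)*2)*m = ((⅐ + ⅐)*2)*m = ((2/7)*2)*m = 4*m/7)
P = 139/7 (P = (4/7)*(-9) - 5*(-5) = -36/7 + 25 = 139/7 ≈ 19.857)
t(h) = 139/7
-t(73) = -1*139/7 = -139/7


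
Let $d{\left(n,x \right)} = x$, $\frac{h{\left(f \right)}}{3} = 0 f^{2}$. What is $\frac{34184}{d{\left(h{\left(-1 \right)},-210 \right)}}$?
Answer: $- \frac{17092}{105} \approx -162.78$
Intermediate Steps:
$h{\left(f \right)} = 0$ ($h{\left(f \right)} = 3 \cdot 0 f^{2} = 3 \cdot 0 = 0$)
$\frac{34184}{d{\left(h{\left(-1 \right)},-210 \right)}} = \frac{34184}{-210} = 34184 \left(- \frac{1}{210}\right) = - \frac{17092}{105}$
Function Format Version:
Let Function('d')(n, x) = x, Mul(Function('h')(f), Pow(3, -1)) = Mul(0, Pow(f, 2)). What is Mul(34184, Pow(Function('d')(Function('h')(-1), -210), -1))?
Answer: Rational(-17092, 105) ≈ -162.78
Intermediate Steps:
Function('h')(f) = 0 (Function('h')(f) = Mul(3, Mul(0, Pow(f, 2))) = Mul(3, 0) = 0)
Mul(34184, Pow(Function('d')(Function('h')(-1), -210), -1)) = Mul(34184, Pow(-210, -1)) = Mul(34184, Rational(-1, 210)) = Rational(-17092, 105)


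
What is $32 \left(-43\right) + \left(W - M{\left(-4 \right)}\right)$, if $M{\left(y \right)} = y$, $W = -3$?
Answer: $-1375$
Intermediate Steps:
$32 \left(-43\right) + \left(W - M{\left(-4 \right)}\right) = 32 \left(-43\right) - -1 = -1376 + \left(-3 + 4\right) = -1376 + 1 = -1375$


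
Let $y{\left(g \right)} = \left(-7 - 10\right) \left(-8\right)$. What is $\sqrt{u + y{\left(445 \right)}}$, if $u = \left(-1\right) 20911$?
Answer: $5 i \sqrt{831} \approx 144.14 i$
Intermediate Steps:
$y{\left(g \right)} = 136$ ($y{\left(g \right)} = \left(-17\right) \left(-8\right) = 136$)
$u = -20911$
$\sqrt{u + y{\left(445 \right)}} = \sqrt{-20911 + 136} = \sqrt{-20775} = 5 i \sqrt{831}$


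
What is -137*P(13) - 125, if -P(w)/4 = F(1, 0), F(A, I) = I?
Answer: -125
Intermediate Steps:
P(w) = 0 (P(w) = -4*0 = 0)
-137*P(13) - 125 = -137*0 - 125 = 0 - 125 = -125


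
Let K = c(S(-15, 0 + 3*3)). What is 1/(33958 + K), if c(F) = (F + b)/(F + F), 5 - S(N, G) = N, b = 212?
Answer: 5/169819 ≈ 2.9443e-5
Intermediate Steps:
S(N, G) = 5 - N
c(F) = (212 + F)/(2*F) (c(F) = (F + 212)/(F + F) = (212 + F)/((2*F)) = (212 + F)*(1/(2*F)) = (212 + F)/(2*F))
K = 29/5 (K = (212 + (5 - 1*(-15)))/(2*(5 - 1*(-15))) = (212 + (5 + 15))/(2*(5 + 15)) = (1/2)*(212 + 20)/20 = (1/2)*(1/20)*232 = 29/5 ≈ 5.8000)
1/(33958 + K) = 1/(33958 + 29/5) = 1/(169819/5) = 5/169819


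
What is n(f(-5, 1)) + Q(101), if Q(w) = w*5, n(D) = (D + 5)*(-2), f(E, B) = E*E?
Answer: 445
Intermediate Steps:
f(E, B) = E²
n(D) = -10 - 2*D (n(D) = (5 + D)*(-2) = -10 - 2*D)
Q(w) = 5*w
n(f(-5, 1)) + Q(101) = (-10 - 2*(-5)²) + 5*101 = (-10 - 2*25) + 505 = (-10 - 50) + 505 = -60 + 505 = 445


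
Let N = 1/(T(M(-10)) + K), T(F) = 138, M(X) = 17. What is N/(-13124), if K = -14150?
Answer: 1/183893488 ≈ 5.4379e-9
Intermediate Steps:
N = -1/14012 (N = 1/(138 - 14150) = 1/(-14012) = -1/14012 ≈ -7.1367e-5)
N/(-13124) = -1/14012/(-13124) = -1/14012*(-1/13124) = 1/183893488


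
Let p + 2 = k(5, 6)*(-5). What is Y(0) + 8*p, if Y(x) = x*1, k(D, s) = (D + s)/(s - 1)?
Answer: -104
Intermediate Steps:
k(D, s) = (D + s)/(-1 + s)
Y(x) = x
p = -13 (p = -2 + ((5 + 6)/(-1 + 6))*(-5) = -2 + (11/5)*(-5) = -2 - 11 = -13)
Y(0) + 8*p = 0 + 8*(-13) = 0 - 104 = -104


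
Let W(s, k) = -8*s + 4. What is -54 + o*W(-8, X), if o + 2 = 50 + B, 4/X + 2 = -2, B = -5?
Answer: 2870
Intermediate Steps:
X = -1 (X = 4/(-2 - 2) = 4/(-4) = 4*(-¼) = -1)
o = 43 (o = -2 + (50 - 5) = -2 + 45 = 43)
W(s, k) = 4 - 8*s
-54 + o*W(-8, X) = -54 + 43*(4 - 8*(-8)) = -54 + 43*(4 + 64) = -54 + 43*68 = -54 + 2924 = 2870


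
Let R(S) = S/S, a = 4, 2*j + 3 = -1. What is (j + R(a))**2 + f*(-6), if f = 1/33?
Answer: 9/11 ≈ 0.81818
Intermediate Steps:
j = -2 (j = -3/2 + (1/2)*(-1) = -3/2 - 1/2 = -2)
R(S) = 1
f = 1/33 ≈ 0.030303
(j + R(a))**2 + f*(-6) = (-2 + 1)**2 + (1/33)*(-6) = (-1)**2 - 2/11 = 1 - 2/11 = 9/11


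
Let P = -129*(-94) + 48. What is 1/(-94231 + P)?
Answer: -1/82057 ≈ -1.2187e-5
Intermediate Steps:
P = 12174 (P = 12126 + 48 = 12174)
1/(-94231 + P) = 1/(-94231 + 12174) = 1/(-82057) = -1/82057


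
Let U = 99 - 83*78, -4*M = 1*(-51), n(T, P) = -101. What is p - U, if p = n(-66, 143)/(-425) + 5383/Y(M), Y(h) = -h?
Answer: 7590128/1275 ≈ 5953.0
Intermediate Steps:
M = 51/4 (M = -(-51)/4 = -¼*(-51) = 51/4 ≈ 12.750)
U = -6375 (U = 99 - 6474 = -6375)
p = -537997/1275 (p = -101/(-425) + 5383/((-1*51/4)) = -101*(-1/425) + 5383/(-51/4) = 101/425 + 5383*(-4/51) = 101/425 - 21532/51 = -537997/1275 ≈ -421.96)
p - U = -537997/1275 - 1*(-6375) = -537997/1275 + 6375 = 7590128/1275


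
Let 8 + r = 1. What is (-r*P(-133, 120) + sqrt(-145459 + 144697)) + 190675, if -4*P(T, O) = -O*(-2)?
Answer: 190255 + I*sqrt(762) ≈ 1.9026e+5 + 27.604*I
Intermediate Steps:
P(T, O) = -O/2 (P(T, O) = -(-O)*(-2)/4 = -O/2)
r = -7 (r = -8 + 1 = -7)
(-r*P(-133, 120) + sqrt(-145459 + 144697)) + 190675 = (-(-7)*(-1/2*120) + sqrt(-145459 + 144697)) + 190675 = (-(-7)*(-60) + sqrt(-762)) + 190675 = (-1*420 + I*sqrt(762)) + 190675 = (-420 + I*sqrt(762)) + 190675 = 190255 + I*sqrt(762)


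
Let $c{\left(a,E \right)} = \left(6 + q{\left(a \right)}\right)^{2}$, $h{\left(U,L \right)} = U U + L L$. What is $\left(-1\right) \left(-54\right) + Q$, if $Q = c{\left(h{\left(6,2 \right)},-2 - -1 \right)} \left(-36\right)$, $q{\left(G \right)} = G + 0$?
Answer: $-76122$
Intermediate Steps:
$q{\left(G \right)} = G$
$h{\left(U,L \right)} = L^{2} + U^{2}$ ($h{\left(U,L \right)} = U^{2} + L^{2} = L^{2} + U^{2}$)
$c{\left(a,E \right)} = \left(6 + a\right)^{2}$
$Q = -76176$ ($Q = \left(6 + \left(2^{2} + 6^{2}\right)\right)^{2} \left(-36\right) = \left(6 + \left(4 + 36\right)\right)^{2} \left(-36\right) = \left(6 + 40\right)^{2} \left(-36\right) = 46^{2} \left(-36\right) = 2116 \left(-36\right) = -76176$)
$\left(-1\right) \left(-54\right) + Q = \left(-1\right) \left(-54\right) - 76176 = 54 - 76176 = -76122$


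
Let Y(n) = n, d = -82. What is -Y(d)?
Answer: 82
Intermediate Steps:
-Y(d) = -1*(-82) = 82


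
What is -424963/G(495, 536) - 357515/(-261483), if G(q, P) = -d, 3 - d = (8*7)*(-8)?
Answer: 10116530854/10720803 ≈ 943.64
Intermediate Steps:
d = 451 (d = 3 - 8*7*(-8) = 3 - 56*(-8) = 3 - 1*(-448) = 3 + 448 = 451)
G(q, P) = -451 (G(q, P) = -1*451 = -451)
-424963/G(495, 536) - 357515/(-261483) = -424963/(-451) - 357515/(-261483) = -424963*(-1/451) - 357515*(-1/261483) = 38633/41 + 357515/261483 = 10116530854/10720803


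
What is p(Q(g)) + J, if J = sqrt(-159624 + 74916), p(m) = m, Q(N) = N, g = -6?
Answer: -6 + 6*I*sqrt(2353) ≈ -6.0 + 291.05*I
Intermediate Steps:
J = 6*I*sqrt(2353) (J = sqrt(-84708) = 6*I*sqrt(2353) ≈ 291.05*I)
p(Q(g)) + J = -6 + 6*I*sqrt(2353)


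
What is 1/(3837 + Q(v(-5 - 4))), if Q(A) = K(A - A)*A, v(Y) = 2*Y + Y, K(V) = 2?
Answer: 1/3783 ≈ 0.00026434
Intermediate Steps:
v(Y) = 3*Y
Q(A) = 2*A
1/(3837 + Q(v(-5 - 4))) = 1/(3837 + 2*(3*(-5 - 4))) = 1/(3837 + 2*(3*(-9))) = 1/(3837 + 2*(-27)) = 1/(3837 - 54) = 1/3783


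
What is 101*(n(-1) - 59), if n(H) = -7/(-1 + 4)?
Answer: -18584/3 ≈ -6194.7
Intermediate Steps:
n(H) = -7/3
101*(n(-1) - 59) = 101*(-7/3 - 59) = 101*(-184/3) = -18584/3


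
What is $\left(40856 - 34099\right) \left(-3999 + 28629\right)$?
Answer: $166424910$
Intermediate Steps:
$\left(40856 - 34099\right) \left(-3999 + 28629\right) = 6757 \cdot 24630 = 166424910$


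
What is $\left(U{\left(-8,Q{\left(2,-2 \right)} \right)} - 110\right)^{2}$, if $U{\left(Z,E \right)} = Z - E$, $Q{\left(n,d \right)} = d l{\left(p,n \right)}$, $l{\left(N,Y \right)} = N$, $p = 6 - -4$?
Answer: $9604$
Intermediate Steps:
$p = 10$ ($p = 6 + 4 = 10$)
$Q{\left(n,d \right)} = 10 d$ ($Q{\left(n,d \right)} = d 10 = 10 d$)
$\left(U{\left(-8,Q{\left(2,-2 \right)} \right)} - 110\right)^{2} = \left(\left(-8 - 10 \left(-2\right)\right) - 110\right)^{2} = \left(\left(-8 - -20\right) - 110\right)^{2} = \left(\left(-8 + 20\right) - 110\right)^{2} = \left(12 - 110\right)^{2} = \left(-98\right)^{2} = 9604$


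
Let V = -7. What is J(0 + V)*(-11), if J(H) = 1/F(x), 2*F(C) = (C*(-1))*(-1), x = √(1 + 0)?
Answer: -22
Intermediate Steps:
x = 1 (x = √1 = 1)
F(C) = C/2 (F(C) = ((C*(-1))*(-1))/2 = (-C*(-1))/2 = C/2)
J(H) = 2 (J(H) = 1/((½)*1) = 1/(½) = 2)
J(0 + V)*(-11) = 2*(-11) = -22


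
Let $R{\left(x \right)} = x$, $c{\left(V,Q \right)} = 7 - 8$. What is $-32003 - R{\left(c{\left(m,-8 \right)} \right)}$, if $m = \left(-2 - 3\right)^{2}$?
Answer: $-32002$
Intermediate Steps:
$m = 25$ ($m = \left(-5\right)^{2} = 25$)
$c{\left(V,Q \right)} = -1$ ($c{\left(V,Q \right)} = 7 - 8 = -1$)
$-32003 - R{\left(c{\left(m,-8 \right)} \right)} = -32003 - -1 = -32003 + 1 = -32002$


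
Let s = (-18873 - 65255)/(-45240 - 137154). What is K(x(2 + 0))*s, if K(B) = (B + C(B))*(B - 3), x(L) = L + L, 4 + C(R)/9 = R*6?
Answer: 7739776/91197 ≈ 84.869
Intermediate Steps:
C(R) = -36 + 54*R (C(R) = -36 + 9*(R*6) = -36 + 9*(6*R) = -36 + 54*R)
s = 42064/91197 (s = -84128/(-182394) = -84128*(-1/182394) = 42064/91197 ≈ 0.46124)
x(L) = 2*L
K(B) = (-36 + 55*B)*(-3 + B) (K(B) = (B + (-36 + 54*B))*(B - 3) = (-36 + 55*B)*(-3 + B))
K(x(2 + 0))*s = (108 - 402*(2 + 0) + 55*(2*(2 + 0))**2)*(42064/91197) = (108 - 402*2 + 55*(2*2)**2)*(42064/91197) = (108 - 201*4 + 55*4**2)*(42064/91197) = (108 - 804 + 55*16)*(42064/91197) = (108 - 804 + 880)*(42064/91197) = 184*(42064/91197) = 7739776/91197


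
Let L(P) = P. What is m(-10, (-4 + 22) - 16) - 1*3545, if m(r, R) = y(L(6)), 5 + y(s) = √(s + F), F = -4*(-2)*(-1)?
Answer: -3550 + I*√2 ≈ -3550.0 + 1.4142*I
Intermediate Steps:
F = -8 (F = 8*(-1) = -8)
y(s) = -5 + √(-8 + s) (y(s) = -5 + √(s - 8) = -5 + √(-8 + s))
m(r, R) = -5 + I*√2 (m(r, R) = -5 + √(-8 + 6) = -5 + √(-2) = -5 + I*√2)
m(-10, (-4 + 22) - 16) - 1*3545 = (-5 + I*√2) - 1*3545 = (-5 + I*√2) - 3545 = -3550 + I*√2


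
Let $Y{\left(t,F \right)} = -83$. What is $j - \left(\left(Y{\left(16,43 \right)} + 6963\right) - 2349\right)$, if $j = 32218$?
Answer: $27687$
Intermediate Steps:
$j - \left(\left(Y{\left(16,43 \right)} + 6963\right) - 2349\right) = 32218 - \left(\left(-83 + 6963\right) - 2349\right) = 32218 - \left(6880 - 2349\right) = 32218 - 4531 = 27687$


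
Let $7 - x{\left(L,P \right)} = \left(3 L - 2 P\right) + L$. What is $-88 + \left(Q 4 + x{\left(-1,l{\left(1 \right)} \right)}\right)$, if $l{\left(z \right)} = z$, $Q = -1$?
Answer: $-79$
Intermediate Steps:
$x{\left(L,P \right)} = 7 - 4 L + 2 P$ ($x{\left(L,P \right)} = 7 - \left(\left(3 L - 2 P\right) + L\right) = 7 - \left(\left(- 2 P + 3 L\right) + L\right) = 7 - \left(- 2 P + 4 L\right) = 7 - 4 L + 2 P$)
$-88 + \left(Q 4 + x{\left(-1,l{\left(1 \right)} \right)}\right) = -88 + \left(\left(-1\right) 4 + \left(7 - -4 + 2 \cdot 1\right)\right) = -88 + \left(-4 + \left(7 + 4 + 2\right)\right) = -88 + \left(-4 + 13\right) = -88 + 9 = -79$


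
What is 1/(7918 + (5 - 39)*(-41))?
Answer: 1/9312 ≈ 0.00010739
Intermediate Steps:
1/(7918 + (5 - 39)*(-41)) = 1/(7918 - 34*(-41)) = 1/(7918 + 1394) = 1/9312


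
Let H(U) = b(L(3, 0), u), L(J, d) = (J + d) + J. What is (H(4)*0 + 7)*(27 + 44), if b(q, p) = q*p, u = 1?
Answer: 497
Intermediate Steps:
L(J, d) = d + 2*J
b(q, p) = p*q
H(U) = 6 (H(U) = 1*(0 + 2*3) = 1*(0 + 6) = 1*6 = 6)
(H(4)*0 + 7)*(27 + 44) = (6*0 + 7)*(27 + 44) = (0 + 7)*71 = 7*71 = 497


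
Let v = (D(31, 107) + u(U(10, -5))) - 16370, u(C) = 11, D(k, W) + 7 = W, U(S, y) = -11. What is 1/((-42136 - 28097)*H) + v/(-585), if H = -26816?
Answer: 10207227464579/367256784960 ≈ 27.793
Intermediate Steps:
D(k, W) = -7 + W
v = -16259 (v = ((-7 + 107) + 11) - 16370 = (100 + 11) - 16370 = 111 - 16370 = -16259)
1/((-42136 - 28097)*H) + v/(-585) = 1/(-42136 - 28097*(-26816)) - 16259/(-585) = -1/26816/(-70233) - 16259*(-1/585) = -1/70233*(-1/26816) + 16259/585 = 1/1883368128 + 16259/585 = 10207227464579/367256784960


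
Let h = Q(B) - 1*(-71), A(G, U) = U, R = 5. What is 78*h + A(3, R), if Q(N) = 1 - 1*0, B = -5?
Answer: 5621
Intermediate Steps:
Q(N) = 1 (Q(N) = 1 + 0 = 1)
h = 72 (h = 1 - 1*(-71) = 1 + 71 = 72)
78*h + A(3, R) = 78*72 + 5 = 5616 + 5 = 5621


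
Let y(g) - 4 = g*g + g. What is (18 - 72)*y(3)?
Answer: -864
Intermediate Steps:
y(g) = 4 + g + g² (y(g) = 4 + (g*g + g) = 4 + (g² + g) = 4 + (g + g²) = 4 + g + g²)
(18 - 72)*y(3) = (18 - 72)*(4 + 3 + 3²) = -54*(4 + 3 + 9) = -54*16 = -864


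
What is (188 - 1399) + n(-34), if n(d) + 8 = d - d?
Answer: -1219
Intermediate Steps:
n(d) = -8 (n(d) = -8 + (d - d) = -8 + 0 = -8)
(188 - 1399) + n(-34) = (188 - 1399) - 8 = -1211 - 8 = -1219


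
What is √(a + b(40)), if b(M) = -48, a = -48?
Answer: 4*I*√6 ≈ 9.798*I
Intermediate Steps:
√(a + b(40)) = √(-48 - 48) = √(-96) = 4*I*√6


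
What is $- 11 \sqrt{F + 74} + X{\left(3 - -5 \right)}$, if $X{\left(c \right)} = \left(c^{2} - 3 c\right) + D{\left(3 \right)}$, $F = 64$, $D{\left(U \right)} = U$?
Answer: $43 - 11 \sqrt{138} \approx -86.221$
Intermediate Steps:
$X{\left(c \right)} = 3 + c^{2} - 3 c$ ($X{\left(c \right)} = \left(c^{2} - 3 c\right) + 3 = 3 + c^{2} - 3 c$)
$- 11 \sqrt{F + 74} + X{\left(3 - -5 \right)} = - 11 \sqrt{64 + 74} + \left(3 + \left(3 - -5\right)^{2} - 3 \left(3 - -5\right)\right) = - 11 \sqrt{138} + \left(3 + \left(3 + 5\right)^{2} - 3 \left(3 + 5\right)\right) = - 11 \sqrt{138} + \left(3 + 8^{2} - 24\right) = - 11 \sqrt{138} + \left(3 + 64 - 24\right) = - 11 \sqrt{138} + 43 = 43 - 11 \sqrt{138}$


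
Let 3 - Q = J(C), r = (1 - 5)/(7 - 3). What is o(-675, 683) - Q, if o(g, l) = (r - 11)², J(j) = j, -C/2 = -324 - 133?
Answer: 1055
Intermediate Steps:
r = -1 (r = -4/4 = -4*¼ = -1)
C = 914 (C = -2*(-324 - 133) = -2*(-457) = 914)
o(g, l) = 144 (o(g, l) = (-1 - 11)² = (-12)² = 144)
Q = -911 (Q = 3 - 1*914 = 3 - 914 = -911)
o(-675, 683) - Q = 144 - 1*(-911) = 144 + 911 = 1055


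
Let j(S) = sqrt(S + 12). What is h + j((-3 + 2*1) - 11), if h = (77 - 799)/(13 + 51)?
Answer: -361/32 ≈ -11.281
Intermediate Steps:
h = -361/32 (h = -722/64 = -722*1/64 = -361/32 ≈ -11.281)
j(S) = sqrt(12 + S)
h + j((-3 + 2*1) - 11) = -361/32 + sqrt(12 + ((-3 + 2*1) - 11)) = -361/32 + sqrt(12 + ((-3 + 2) - 11)) = -361/32 + sqrt(12 + (-1 - 11)) = -361/32 + sqrt(12 - 12) = -361/32 + sqrt(0) = -361/32 + 0 = -361/32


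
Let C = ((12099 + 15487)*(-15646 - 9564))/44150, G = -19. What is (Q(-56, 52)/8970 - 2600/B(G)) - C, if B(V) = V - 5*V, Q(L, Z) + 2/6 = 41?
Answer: 3548009347621/225734535 ≈ 15718.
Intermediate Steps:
C = -69544306/4415 (C = (27586*(-25210))*(1/44150) = -695443060*1/44150 = -69544306/4415 ≈ -15752.)
Q(L, Z) = 122/3 (Q(L, Z) = -⅓ + 41 = 122/3)
B(V) = -4*V
(Q(-56, 52)/8970 - 2600/B(G)) - C = ((122/3)/8970 - 2600/((-4*(-19)))) - 1*(-69544306/4415) = ((122/3)*(1/8970) - 2600/76) + 69544306/4415 = (61/13455 - 2600*1/76) + 69544306/4415 = (61/13455 - 650/19) + 69544306/4415 = -8744591/255645 + 69544306/4415 = 3548009347621/225734535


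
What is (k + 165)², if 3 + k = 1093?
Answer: 1575025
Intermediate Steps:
k = 1090 (k = -3 + 1093 = 1090)
(k + 165)² = (1090 + 165)² = 1255² = 1575025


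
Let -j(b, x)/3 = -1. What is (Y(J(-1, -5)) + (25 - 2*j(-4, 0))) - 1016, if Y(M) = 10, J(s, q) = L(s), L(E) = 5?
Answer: -987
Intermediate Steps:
J(s, q) = 5
j(b, x) = 3 (j(b, x) = -3*(-1) = 3)
(Y(J(-1, -5)) + (25 - 2*j(-4, 0))) - 1016 = (10 + (25 - 2*3)) - 1016 = (10 + (25 - 6)) - 1016 = (10 + 19) - 1016 = 29 - 1016 = -987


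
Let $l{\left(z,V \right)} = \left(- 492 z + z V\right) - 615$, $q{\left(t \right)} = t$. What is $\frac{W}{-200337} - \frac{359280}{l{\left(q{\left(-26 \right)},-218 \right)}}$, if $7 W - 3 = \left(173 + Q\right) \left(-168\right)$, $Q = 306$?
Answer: $- \frac{778920267}{38798599} \approx -20.076$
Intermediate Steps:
$W = - \frac{80469}{7}$ ($W = \frac{3}{7} + \frac{\left(173 + 306\right) \left(-168\right)}{7} = \frac{3}{7} + \frac{479 \left(-168\right)}{7} = \frac{3}{7} + \frac{1}{7} \left(-80472\right) = \frac{3}{7} - 11496 = - \frac{80469}{7} \approx -11496.0$)
$l{\left(z,V \right)} = -615 - 492 z + V z$ ($l{\left(z,V \right)} = \left(- 492 z + V z\right) - 615 = -615 - 492 z + V z$)
$\frac{W}{-200337} - \frac{359280}{l{\left(q{\left(-26 \right)},-218 \right)}} = - \frac{80469}{7 \left(-200337\right)} - \frac{359280}{-615 - -12792 - -5668} = \left(- \frac{80469}{7}\right) \left(- \frac{1}{200337}\right) - \frac{359280}{-615 + 12792 + 5668} = \frac{26823}{467453} - \frac{359280}{17845} = \frac{26823}{467453} - \frac{71856}{3569} = - \frac{778920267}{38798599}$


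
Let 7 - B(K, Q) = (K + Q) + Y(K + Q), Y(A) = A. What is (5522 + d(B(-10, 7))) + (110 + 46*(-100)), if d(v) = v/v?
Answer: 1033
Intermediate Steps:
B(K, Q) = 7 - 2*K - 2*Q (B(K, Q) = 7 - ((K + Q) + (K + Q)) = 7 - (2*K + 2*Q) = 7 + (-2*K - 2*Q) = 7 - 2*K - 2*Q)
d(v) = 1
(5522 + d(B(-10, 7))) + (110 + 46*(-100)) = (5522 + 1) + (110 + 46*(-100)) = 5523 + (110 - 4600) = 5523 - 4490 = 1033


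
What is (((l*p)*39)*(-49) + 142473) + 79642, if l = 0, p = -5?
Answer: 222115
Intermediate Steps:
(((l*p)*39)*(-49) + 142473) + 79642 = (((0*(-5))*39)*(-49) + 142473) + 79642 = ((0*39)*(-49) + 142473) + 79642 = (0*(-49) + 142473) + 79642 = (0 + 142473) + 79642 = 142473 + 79642 = 222115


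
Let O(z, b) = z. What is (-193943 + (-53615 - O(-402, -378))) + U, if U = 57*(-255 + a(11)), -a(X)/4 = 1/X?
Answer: -2878829/11 ≈ -2.6171e+5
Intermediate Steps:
a(X) = -4/X
U = -160113/11 (U = 57*(-255 - 4/11) = 57*(-2809/11) = -160113/11 ≈ -14556.)
(-193943 + (-53615 - O(-402, -378))) + U = (-193943 + (-53615 - 1*(-402))) - 160113/11 = (-193943 + (-53615 + 402)) - 160113/11 = (-193943 - 53213) - 160113/11 = -247156 - 160113/11 = -2878829/11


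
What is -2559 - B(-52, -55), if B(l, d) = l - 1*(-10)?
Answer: -2517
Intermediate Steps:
B(l, d) = 10 + l (B(l, d) = l + 10 = 10 + l)
-2559 - B(-52, -55) = -2559 - (10 - 52) = -2559 - 1*(-42) = -2559 + 42 = -2517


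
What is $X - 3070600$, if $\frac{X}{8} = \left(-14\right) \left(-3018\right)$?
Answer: $-2732584$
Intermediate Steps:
$X = 338016$ ($X = 8 \left(\left(-14\right) \left(-3018\right)\right) = 8 \cdot 42252 = 338016$)
$X - 3070600 = 338016 - 3070600 = -2732584$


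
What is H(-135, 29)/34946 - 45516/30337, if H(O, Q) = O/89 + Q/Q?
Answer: -70782492803/47176977689 ≈ -1.5004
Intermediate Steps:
H(O, Q) = 1 + O/89 (H(O, Q) = O*(1/89) + 1 = O/89 + 1 = 1 + O/89)
H(-135, 29)/34946 - 45516/30337 = (1 + (1/89)*(-135))/34946 - 45516/30337 = (1 - 135/89)*(1/34946) - 45516*1/30337 = -46/89*1/34946 - 45516/30337 = -23/1555097 - 45516/30337 = -70782492803/47176977689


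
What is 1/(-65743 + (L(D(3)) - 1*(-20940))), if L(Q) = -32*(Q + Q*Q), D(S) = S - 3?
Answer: -1/44803 ≈ -2.2320e-5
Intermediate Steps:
D(S) = -3 + S
L(Q) = -32*Q - 32*Q**2 (L(Q) = -32*(Q + Q**2) = -32*Q - 32*Q**2)
1/(-65743 + (L(D(3)) - 1*(-20940))) = 1/(-65743 + (-32*(-3 + 3)*(1 + (-3 + 3)) - 1*(-20940))) = 1/(-65743 + (-32*0*(1 + 0) + 20940)) = 1/(-65743 + (-32*0*1 + 20940)) = 1/(-65743 + (0 + 20940)) = 1/(-65743 + 20940) = 1/(-44803) = -1/44803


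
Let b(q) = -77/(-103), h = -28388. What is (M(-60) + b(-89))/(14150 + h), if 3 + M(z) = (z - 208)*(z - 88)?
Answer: -680860/244419 ≈ -2.7856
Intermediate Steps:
M(z) = -3 + (-208 + z)*(-88 + z) (M(z) = -3 + (z - 208)*(z - 88) = -3 + (-208 + z)*(-88 + z))
b(q) = 77/103 (b(q) = -77*(-1/103) = 77/103)
(M(-60) + b(-89))/(14150 + h) = ((18301 + (-60)² - 296*(-60)) + 77/103)/(14150 - 28388) = ((18301 + 3600 + 17760) + 77/103)/(-14238) = (39661 + 77/103)*(-1/14238) = (4085160/103)*(-1/14238) = -680860/244419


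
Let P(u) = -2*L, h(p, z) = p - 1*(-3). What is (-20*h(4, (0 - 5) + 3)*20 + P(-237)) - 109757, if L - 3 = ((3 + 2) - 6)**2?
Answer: -112565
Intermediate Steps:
h(p, z) = 3 + p (h(p, z) = p + 3 = 3 + p)
L = 4 (L = 3 + ((3 + 2) - 6)**2 = 3 + (5 - 6)**2 = 3 + (-1)**2 = 3 + 1 = 4)
P(u) = -8 (P(u) = -2*4 = -8)
(-20*h(4, (0 - 5) + 3)*20 + P(-237)) - 109757 = (-20*(3 + 4)*20 - 8) - 109757 = (-20*7*20 - 8) - 109757 = (-140*20 - 8) - 109757 = (-2800 - 8) - 109757 = -2808 - 109757 = -112565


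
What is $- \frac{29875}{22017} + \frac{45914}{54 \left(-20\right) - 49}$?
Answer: $- \frac{1044617413}{24857193} \approx -42.025$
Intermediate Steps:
$- \frac{29875}{22017} + \frac{45914}{54 \left(-20\right) - 49} = \left(-29875\right) \frac{1}{22017} + \frac{45914}{-1080 - 49} = - \frac{29875}{22017} + \frac{45914}{-1129} = - \frac{29875}{22017} + 45914 \left(- \frac{1}{1129}\right) = - \frac{29875}{22017} - \frac{45914}{1129} = - \frac{1044617413}{24857193}$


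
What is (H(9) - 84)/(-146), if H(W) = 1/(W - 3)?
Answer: 503/876 ≈ 0.57420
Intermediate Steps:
H(W) = 1/(-3 + W)
(H(9) - 84)/(-146) = (1/(-3 + 9) - 84)/(-146) = -(1/6 - 84)/146 = -(⅙ - 84)/146 = -1/146*(-503/6) = 503/876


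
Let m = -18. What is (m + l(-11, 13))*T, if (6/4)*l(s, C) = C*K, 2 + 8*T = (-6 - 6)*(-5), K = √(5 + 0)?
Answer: -261/2 + 377*√5/6 ≈ 9.9996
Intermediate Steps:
K = √5 ≈ 2.2361
T = 29/4 (T = -¼ + ((-6 - 6)*(-5))/8 = -¼ + (-12*(-5))/8 = -¼ + (⅛)*60 = -¼ + 15/2 = 29/4 ≈ 7.2500)
l(s, C) = 2*C*√5/3 (l(s, C) = 2*(C*√5)/3 = 2*C*√5/3)
(m + l(-11, 13))*T = (-18 + (⅔)*13*√5)*(29/4) = (-18 + 26*√5/3)*(29/4) = -261/2 + 377*√5/6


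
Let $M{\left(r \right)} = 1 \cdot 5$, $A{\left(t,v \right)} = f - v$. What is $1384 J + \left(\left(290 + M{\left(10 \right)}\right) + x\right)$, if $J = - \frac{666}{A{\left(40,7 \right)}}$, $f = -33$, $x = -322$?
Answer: $\frac{115083}{5} \approx 23017.0$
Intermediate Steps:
$A{\left(t,v \right)} = -33 - v$
$M{\left(r \right)} = 5$
$J = \frac{333}{20}$ ($J = - \frac{666}{-33 - 7} = - \frac{666}{-40} = \left(-666\right) \left(- \frac{1}{40}\right) = \frac{333}{20} \approx 16.65$)
$1384 J + \left(\left(290 + M{\left(10 \right)}\right) + x\right) = 1384 \cdot \frac{333}{20} + \left(\left(290 + 5\right) - 322\right) = \frac{115218}{5} + \left(295 - 322\right) = \frac{115218}{5} - 27 = \frac{115083}{5}$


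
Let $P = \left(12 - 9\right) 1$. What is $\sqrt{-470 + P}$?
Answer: $i \sqrt{467} \approx 21.61 i$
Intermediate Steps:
$P = 3$ ($P = 3 \cdot 1 = 3$)
$\sqrt{-470 + P} = \sqrt{-470 + 3} = \sqrt{-467} = i \sqrt{467}$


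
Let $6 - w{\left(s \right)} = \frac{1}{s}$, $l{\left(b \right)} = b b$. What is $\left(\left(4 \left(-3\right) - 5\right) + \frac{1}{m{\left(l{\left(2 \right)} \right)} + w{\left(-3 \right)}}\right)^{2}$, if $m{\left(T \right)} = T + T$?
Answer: $\frac{529984}{1849} \approx 286.63$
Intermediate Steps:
$l{\left(b \right)} = b^{2}$
$m{\left(T \right)} = 2 T$
$w{\left(s \right)} = 6 - \frac{1}{s}$
$\left(\left(4 \left(-3\right) - 5\right) + \frac{1}{m{\left(l{\left(2 \right)} \right)} + w{\left(-3 \right)}}\right)^{2} = \left(\left(4 \left(-3\right) - 5\right) + \frac{1}{2 \cdot 2^{2} + \left(6 - \frac{1}{-3}\right)}\right)^{2} = \left(\left(-12 - 5\right) + \frac{1}{2 \cdot 4 + \left(6 - - \frac{1}{3}\right)}\right)^{2} = \left(-17 + \frac{1}{8 + \left(6 + \frac{1}{3}\right)}\right)^{2} = \left(-17 + \frac{1}{8 + \frac{19}{3}}\right)^{2} = \left(-17 + \frac{1}{\frac{43}{3}}\right)^{2} = \left(-17 + \frac{3}{43}\right)^{2} = \left(- \frac{728}{43}\right)^{2} = \frac{529984}{1849}$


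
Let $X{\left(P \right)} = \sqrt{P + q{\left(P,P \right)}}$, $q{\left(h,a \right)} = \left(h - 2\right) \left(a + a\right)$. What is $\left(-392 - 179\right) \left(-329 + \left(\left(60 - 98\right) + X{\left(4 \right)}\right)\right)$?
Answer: $209557 - 1142 \sqrt{5} \approx 2.07 \cdot 10^{5}$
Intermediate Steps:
$q{\left(h,a \right)} = 2 a \left(-2 + h\right)$ ($q{\left(h,a \right)} = \left(-2 + h\right) 2 a = 2 a \left(-2 + h\right)$)
$X{\left(P \right)} = \sqrt{P + 2 P \left(-2 + P\right)}$
$\left(-392 - 179\right) \left(-329 + \left(\left(60 - 98\right) + X{\left(4 \right)}\right)\right) = \left(-392 - 179\right) \left(-329 + \left(\left(60 - 98\right) + \sqrt{4 \left(-3 + 2 \cdot 4\right)}\right)\right) = - 571 \left(-329 - \left(38 - \sqrt{4 \left(-3 + 8\right)}\right)\right) = - 571 \left(-329 - \left(38 - \sqrt{4 \cdot 5}\right)\right) = - 571 \left(-329 - \left(38 - \sqrt{20}\right)\right) = - 571 \left(-329 - \left(38 - 2 \sqrt{5}\right)\right) = - 571 \left(-367 + 2 \sqrt{5}\right) = 209557 - 1142 \sqrt{5}$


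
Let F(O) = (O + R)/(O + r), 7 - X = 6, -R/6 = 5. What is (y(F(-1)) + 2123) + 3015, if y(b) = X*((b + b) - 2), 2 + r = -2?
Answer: 25742/5 ≈ 5148.4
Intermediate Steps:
r = -4 (r = -2 - 2 = -4)
R = -30 (R = -6*5 = -30)
X = 1 (X = 7 - 1*6 = 7 - 6 = 1)
F(O) = (-30 + O)/(-4 + O) (F(O) = (O - 30)/(O - 4) = (-30 + O)/(-4 + O))
y(b) = -2 + 2*b (y(b) = 1*((b + b) - 2) = 1*(2*b - 2) = 1*(-2 + 2*b) = -2 + 2*b)
(y(F(-1)) + 2123) + 3015 = ((-2 + 2*((-30 - 1)/(-4 - 1))) + 2123) + 3015 = ((-2 + 2*(-31/(-5))) + 2123) + 3015 = ((-2 + 2*(-1/5*(-31))) + 2123) + 3015 = ((-2 + 2*(31/5)) + 2123) + 3015 = ((-2 + 62/5) + 2123) + 3015 = (52/5 + 2123) + 3015 = 10667/5 + 3015 = 25742/5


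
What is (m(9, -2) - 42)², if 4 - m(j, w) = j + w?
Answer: 2025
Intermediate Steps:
m(j, w) = 4 - j - w (m(j, w) = 4 - (j + w) = 4 + (-j - w) = 4 - j - w)
(m(9, -2) - 42)² = ((4 - 1*9 - 1*(-2)) - 42)² = ((4 - 9 + 2) - 42)² = (-3 - 42)² = (-45)² = 2025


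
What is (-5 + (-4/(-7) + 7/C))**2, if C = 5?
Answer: 11236/1225 ≈ 9.1722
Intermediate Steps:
(-5 + (-4/(-7) + 7/C))**2 = (-5 + (-4/(-7) + 7/5))**2 = (-5 + (-4*(-1/7) + 7*(1/5)))**2 = (-5 + (4/7 + 7/5))**2 = (-5 + 69/35)**2 = (-106/35)**2 = 11236/1225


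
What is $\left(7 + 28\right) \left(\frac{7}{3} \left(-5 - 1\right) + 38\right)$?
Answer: $840$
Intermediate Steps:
$\left(7 + 28\right) \left(\frac{7}{3} \left(-5 - 1\right) + 38\right) = 35 \left(7 \cdot \frac{1}{3} \left(-6\right) + 38\right) = 35 \left(\frac{7}{3} \left(-6\right) + 38\right) = 35 \left(-14 + 38\right) = 35 \cdot 24 = 840$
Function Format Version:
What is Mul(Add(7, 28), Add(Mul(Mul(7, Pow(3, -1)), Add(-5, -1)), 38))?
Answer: 840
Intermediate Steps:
Mul(Add(7, 28), Add(Mul(Mul(7, Pow(3, -1)), Add(-5, -1)), 38)) = Mul(35, Add(Mul(Mul(7, Rational(1, 3)), -6), 38)) = Mul(35, Add(Mul(Rational(7, 3), -6), 38)) = Mul(35, Add(-14, 38)) = Mul(35, 24) = 840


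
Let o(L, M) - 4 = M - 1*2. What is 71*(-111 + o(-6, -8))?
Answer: -8307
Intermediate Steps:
o(L, M) = 2 + M (o(L, M) = 4 + (M - 1*2) = 4 + (M - 2) = 4 + (-2 + M) = 2 + M)
71*(-111 + o(-6, -8)) = 71*(-111 + (2 - 8)) = 71*(-111 - 6) = 71*(-117) = -8307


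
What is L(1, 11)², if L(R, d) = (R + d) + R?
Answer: 169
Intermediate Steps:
L(R, d) = d + 2*R
L(1, 11)² = (11 + 2*1)² = (11 + 2)² = 13² = 169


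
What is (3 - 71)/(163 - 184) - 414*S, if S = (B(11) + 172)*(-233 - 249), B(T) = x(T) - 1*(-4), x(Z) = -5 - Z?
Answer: 670481348/21 ≈ 3.1928e+7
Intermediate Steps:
B(T) = -1 - T (B(T) = (-5 - T) - 1*(-4) = (-5 - T) + 4 = -1 - T)
S = -77120 (S = ((-1 - 1*11) + 172)*(-233 - 249) = ((-1 - 11) + 172)*(-482) = (-12 + 172)*(-482) = 160*(-482) = -77120)
(3 - 71)/(163 - 184) - 414*S = (3 - 71)/(163 - 184) - 414*(-77120) = -68/(-21) + 31927680 = -68*(-1/21) + 31927680 = 68/21 + 31927680 = 670481348/21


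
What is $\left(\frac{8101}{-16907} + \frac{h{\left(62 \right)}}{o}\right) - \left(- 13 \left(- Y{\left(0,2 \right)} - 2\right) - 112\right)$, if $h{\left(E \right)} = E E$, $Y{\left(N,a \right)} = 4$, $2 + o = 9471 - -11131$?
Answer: $\frac{2934943177}{87071050} \approx 33.707$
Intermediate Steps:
$o = 20600$ ($o = -2 + \left(9471 - -11131\right) = -2 + \left(9471 + 11131\right) = -2 + 20602 = 20600$)
$h{\left(E \right)} = E^{2}$
$\left(\frac{8101}{-16907} + \frac{h{\left(62 \right)}}{o}\right) - \left(- 13 \left(- Y{\left(0,2 \right)} - 2\right) - 112\right) = \left(\frac{8101}{-16907} + \frac{62^{2}}{20600}\right) - \left(- 13 \left(\left(-1\right) 4 - 2\right) - 112\right) = \left(8101 \left(- \frac{1}{16907}\right) + 3844 \cdot \frac{1}{20600}\right) - \left(- 13 \left(-4 - 2\right) - 112\right) = \left(- \frac{8101}{16907} + \frac{961}{5150}\right) - \left(\left(-13\right) \left(-6\right) - 112\right) = - \frac{25472523}{87071050} - \left(78 - 112\right) = - \frac{25472523}{87071050} - -34 = - \frac{25472523}{87071050} + 34 = \frac{2934943177}{87071050}$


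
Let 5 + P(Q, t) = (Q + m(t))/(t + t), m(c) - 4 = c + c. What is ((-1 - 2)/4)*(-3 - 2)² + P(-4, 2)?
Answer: -91/4 ≈ -22.750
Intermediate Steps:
m(c) = 4 + 2*c (m(c) = 4 + (c + c) = 4 + 2*c)
P(Q, t) = -5 + (4 + Q + 2*t)/(2*t) (P(Q, t) = -5 + (Q + (4 + 2*t))/(t + t) = -5 + (4 + Q + 2*t)/((2*t)) = -5 + (4 + Q + 2*t)*(1/(2*t)) = -5 + (4 + Q + 2*t)/(2*t))
((-1 - 2)/4)*(-3 - 2)² + P(-4, 2) = ((-1 - 2)/4)*(-3 - 2)² + (½)*(4 - 4 - 8*2)/2 = -3*¼*(-5)² + (½)*(½)*(4 - 4 - 16) = -¾*25 + (½)*(½)*(-16) = -75/4 - 4 = -91/4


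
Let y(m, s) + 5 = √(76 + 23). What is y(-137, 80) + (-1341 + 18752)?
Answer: 17406 + 3*√11 ≈ 17416.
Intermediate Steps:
y(m, s) = -5 + 3*√11 (y(m, s) = -5 + √(76 + 23) = -5 + √99 = -5 + 3*√11)
y(-137, 80) + (-1341 + 18752) = (-5 + 3*√11) + (-1341 + 18752) = (-5 + 3*√11) + 17411 = 17406 + 3*√11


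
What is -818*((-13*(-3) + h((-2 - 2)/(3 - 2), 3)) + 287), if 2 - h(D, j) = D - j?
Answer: -274030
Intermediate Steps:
h(D, j) = 2 + j - D (h(D, j) = 2 - (D - j) = 2 + (j - D) = 2 + j - D)
-818*((-13*(-3) + h((-2 - 2)/(3 - 2), 3)) + 287) = -818*((-13*(-3) + (2 + 3 - (-2 - 2)/(3 - 2))) + 287) = -818*((39 + (2 + 3 - (-4)/1)) + 287) = -818*((39 + (2 + 3 - (-4))) + 287) = -818*((39 + (2 + 3 - 1*(-4))) + 287) = -818*((39 + (2 + 3 + 4)) + 287) = -818*((39 + 9) + 287) = -818*(48 + 287) = -818*335 = -274030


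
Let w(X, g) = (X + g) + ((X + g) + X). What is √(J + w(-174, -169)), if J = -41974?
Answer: 11*I*√354 ≈ 206.96*I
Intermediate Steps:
w(X, g) = 2*g + 3*X (w(X, g) = (X + g) + (g + 2*X) = 2*g + 3*X)
√(J + w(-174, -169)) = √(-41974 + (2*(-169) + 3*(-174))) = √(-41974 + (-338 - 522)) = √(-41974 - 860) = √(-42834) = 11*I*√354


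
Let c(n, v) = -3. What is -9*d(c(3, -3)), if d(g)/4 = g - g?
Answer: 0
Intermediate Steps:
d(g) = 0 (d(g) = 4*(g - g) = 4*0 = 0)
-9*d(c(3, -3)) = -9*0 = 0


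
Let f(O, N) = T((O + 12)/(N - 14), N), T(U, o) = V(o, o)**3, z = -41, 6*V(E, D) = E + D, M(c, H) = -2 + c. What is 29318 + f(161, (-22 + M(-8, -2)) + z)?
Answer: 402569/27 ≈ 14910.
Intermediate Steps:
V(E, D) = D/6 + E/6 (V(E, D) = (E + D)/6 = (D + E)/6 = D/6 + E/6)
T(U, o) = o**3/27 (T(U, o) = (o/6 + o/6)**3 = (o/3)**3 = o**3/27)
f(O, N) = N**3/27
29318 + f(161, (-22 + M(-8, -2)) + z) = 29318 + ((-22 + (-2 - 8)) - 41)**3/27 = 29318 + ((-22 - 10) - 41)**3/27 = 29318 + (-32 - 41)**3/27 = 29318 + (1/27)*(-73)**3 = 29318 + (1/27)*(-389017) = 29318 - 389017/27 = 402569/27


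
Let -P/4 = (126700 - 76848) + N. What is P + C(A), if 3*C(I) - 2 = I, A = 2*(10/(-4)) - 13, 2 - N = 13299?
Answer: -438676/3 ≈ -1.4623e+5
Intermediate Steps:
N = -13297 (N = 2 - 1*13299 = 2 - 13299 = -13297)
A = -18 (A = 2*(10*(-1/4)) - 13 = 2*(-5/2) - 13 = -5 - 13 = -18)
P = -146220 (P = -4*((126700 - 76848) - 13297) = -4*(49852 - 13297) = -4*36555 = -146220)
C(I) = 2/3 + I/3
P + C(A) = -146220 + (2/3 + (1/3)*(-18)) = -146220 + (2/3 - 6) = -146220 - 16/3 = -438676/3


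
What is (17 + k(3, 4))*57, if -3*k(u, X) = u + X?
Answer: 836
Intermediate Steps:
k(u, X) = -X/3 - u/3 (k(u, X) = -(u + X)/3 = -(X + u)/3 = -X/3 - u/3)
(17 + k(3, 4))*57 = (17 + (-1/3*4 - 1/3*3))*57 = (17 + (-4/3 - 1))*57 = (17 - 7/3)*57 = (44/3)*57 = 836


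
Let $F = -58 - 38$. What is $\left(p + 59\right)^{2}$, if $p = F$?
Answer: $1369$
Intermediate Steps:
$F = -96$ ($F = -58 - 38 = -96$)
$p = -96$
$\left(p + 59\right)^{2} = \left(-96 + 59\right)^{2} = \left(-37\right)^{2} = 1369$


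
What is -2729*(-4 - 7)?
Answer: 30019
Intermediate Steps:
-2729*(-4 - 7) = -2729*(-11) = 30019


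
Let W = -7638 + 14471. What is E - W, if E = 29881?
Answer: 23048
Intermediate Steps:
W = 6833
E - W = 29881 - 1*6833 = 29881 - 6833 = 23048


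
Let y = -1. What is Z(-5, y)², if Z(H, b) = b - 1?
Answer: 4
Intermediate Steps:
Z(H, b) = -1 + b
Z(-5, y)² = (-1 - 1)² = (-2)² = 4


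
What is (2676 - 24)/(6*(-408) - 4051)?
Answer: -2652/6499 ≈ -0.40806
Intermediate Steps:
(2676 - 24)/(6*(-408) - 4051) = 2652/(-2448 - 4051) = 2652/(-6499) = 2652*(-1/6499) = -2652/6499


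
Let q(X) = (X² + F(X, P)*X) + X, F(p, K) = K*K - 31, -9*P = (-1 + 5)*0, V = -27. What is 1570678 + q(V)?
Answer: 1572217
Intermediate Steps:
P = 0 (P = -(-1 + 5)*0/9 = -4*0/9 = -⅑*0 = 0)
F(p, K) = -31 + K² (F(p, K) = K² - 31 = -31 + K²)
q(X) = X² - 30*X (q(X) = (X² + (-31 + 0²)*X) + X = (X² + (-31 + 0)*X) + X = (X² - 31*X) + X = X² - 30*X)
1570678 + q(V) = 1570678 - 27*(-30 - 27) = 1570678 - 27*(-57) = 1570678 + 1539 = 1572217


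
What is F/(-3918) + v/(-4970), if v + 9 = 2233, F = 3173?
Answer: -12241721/9736230 ≈ -1.2573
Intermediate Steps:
v = 2224 (v = -9 + 2233 = 2224)
F/(-3918) + v/(-4970) = 3173/(-3918) + 2224/(-4970) = 3173*(-1/3918) + 2224*(-1/4970) = -3173/3918 - 1112/2485 = -12241721/9736230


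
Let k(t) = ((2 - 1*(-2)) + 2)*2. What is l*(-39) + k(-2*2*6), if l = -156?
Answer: 6096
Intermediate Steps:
k(t) = 12 (k(t) = ((2 + 2) + 2)*2 = (4 + 2)*2 = 6*2 = 12)
l*(-39) + k(-2*2*6) = -156*(-39) + 12 = 6084 + 12 = 6096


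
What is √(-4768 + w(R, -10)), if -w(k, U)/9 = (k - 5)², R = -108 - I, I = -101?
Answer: 4*I*√379 ≈ 77.872*I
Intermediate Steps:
R = -7 (R = -108 - 1*(-101) = -108 + 101 = -7)
w(k, U) = -9*(-5 + k)² (w(k, U) = -9*(k - 5)² = -9*(-5 + k)²)
√(-4768 + w(R, -10)) = √(-4768 - 9*(-5 - 7)²) = √(-4768 - 9*(-12)²) = √(-4768 - 9*144) = √(-4768 - 1296) = √(-6064) = 4*I*√379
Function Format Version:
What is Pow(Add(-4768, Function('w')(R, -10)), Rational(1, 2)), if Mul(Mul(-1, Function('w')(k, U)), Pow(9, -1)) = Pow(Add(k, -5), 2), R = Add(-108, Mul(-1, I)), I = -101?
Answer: Mul(4, I, Pow(379, Rational(1, 2))) ≈ Mul(77.872, I)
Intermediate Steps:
R = -7 (R = Add(-108, Mul(-1, -101)) = Add(-108, 101) = -7)
Function('w')(k, U) = Mul(-9, Pow(Add(-5, k), 2)) (Function('w')(k, U) = Mul(-9, Pow(Add(k, -5), 2)) = Mul(-9, Pow(Add(-5, k), 2)))
Pow(Add(-4768, Function('w')(R, -10)), Rational(1, 2)) = Pow(Add(-4768, Mul(-9, Pow(Add(-5, -7), 2))), Rational(1, 2)) = Pow(Add(-4768, Mul(-9, Pow(-12, 2))), Rational(1, 2)) = Pow(Add(-4768, Mul(-9, 144)), Rational(1, 2)) = Pow(Add(-4768, -1296), Rational(1, 2)) = Pow(-6064, Rational(1, 2)) = Mul(4, I, Pow(379, Rational(1, 2)))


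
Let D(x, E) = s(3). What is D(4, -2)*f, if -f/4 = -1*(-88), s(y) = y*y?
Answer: -3168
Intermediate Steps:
s(y) = y²
D(x, E) = 9 (D(x, E) = 3² = 9)
f = -352 (f = -(-4)*(-88) = -4*88 = -352)
D(4, -2)*f = 9*(-352) = -3168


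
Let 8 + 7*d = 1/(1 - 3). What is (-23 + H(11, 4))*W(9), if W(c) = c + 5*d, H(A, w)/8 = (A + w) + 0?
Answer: 3977/14 ≈ 284.07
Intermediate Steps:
d = -17/14 (d = -8/7 + 1/(7*(1 - 3)) = -8/7 + (⅐)/(-2) = -8/7 + (⅐)*(-½) = -8/7 - 1/14 = -17/14 ≈ -1.2143)
H(A, w) = 8*A + 8*w (H(A, w) = 8*((A + w) + 0) = 8*(A + w) = 8*A + 8*w)
W(c) = -85/14 + c (W(c) = c + 5*(-17/14) = c - 85/14 = -85/14 + c)
(-23 + H(11, 4))*W(9) = (-23 + (8*11 + 8*4))*(-85/14 + 9) = (-23 + (88 + 32))*(41/14) = (-23 + 120)*(41/14) = 97*(41/14) = 3977/14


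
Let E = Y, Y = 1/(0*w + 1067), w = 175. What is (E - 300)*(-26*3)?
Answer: 24967722/1067 ≈ 23400.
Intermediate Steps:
Y = 1/1067 (Y = 1/(0*175 + 1067) = 1/(0 + 1067) = 1/1067 ≈ 0.00093721)
E = 1/1067 ≈ 0.00093721
(E - 300)*(-26*3) = (1/1067 - 300)*(-26*3) = -320099/1067*(-78) = 24967722/1067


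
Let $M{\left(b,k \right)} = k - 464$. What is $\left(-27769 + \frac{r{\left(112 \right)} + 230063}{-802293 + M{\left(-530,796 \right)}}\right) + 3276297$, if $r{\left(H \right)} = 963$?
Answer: $\frac{2605192532382}{801961} \approx 3.2485 \cdot 10^{6}$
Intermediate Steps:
$M{\left(b,k \right)} = -464 + k$ ($M{\left(b,k \right)} = k - 464 = -464 + k$)
$\left(-27769 + \frac{r{\left(112 \right)} + 230063}{-802293 + M{\left(-530,796 \right)}}\right) + 3276297 = \left(-27769 + \frac{963 + 230063}{-802293 + \left(-464 + 796\right)}\right) + 3276297 = \left(-27769 + \frac{231026}{-802293 + 332}\right) + 3276297 = \left(-27769 + \frac{231026}{-801961}\right) + 3276297 = \left(-27769 + 231026 \left(- \frac{1}{801961}\right)\right) + 3276297 = \left(-27769 - \frac{231026}{801961}\right) + 3276297 = - \frac{22269886035}{801961} + 3276297 = \frac{2605192532382}{801961}$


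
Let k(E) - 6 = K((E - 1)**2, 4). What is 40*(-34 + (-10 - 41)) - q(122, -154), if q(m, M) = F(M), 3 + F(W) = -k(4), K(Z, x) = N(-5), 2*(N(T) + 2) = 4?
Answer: -3391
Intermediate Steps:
N(T) = 0 (N(T) = -2 + (1/2)*4 = -2 + 2 = 0)
K(Z, x) = 0
k(E) = 6 (k(E) = 6 + 0 = 6)
F(W) = -9 (F(W) = -3 - 1*6 = -3 - 6 = -9)
q(m, M) = -9
40*(-34 + (-10 - 41)) - q(122, -154) = 40*(-34 + (-10 - 41)) - 1*(-9) = 40*(-34 - 51) + 9 = 40*(-85) + 9 = -3400 + 9 = -3391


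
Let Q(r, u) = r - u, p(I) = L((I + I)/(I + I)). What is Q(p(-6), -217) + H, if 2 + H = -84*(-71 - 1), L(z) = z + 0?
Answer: 6264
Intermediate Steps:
L(z) = z
p(I) = 1 (p(I) = (I + I)/(I + I) = (2*I)/((2*I)) = (2*I)*(1/(2*I)) = 1)
H = 6046 (H = -2 - 84*(-71 - 1) = -2 - 84*(-72) = -2 + 6048 = 6046)
Q(p(-6), -217) + H = (1 - 1*(-217)) + 6046 = (1 + 217) + 6046 = 218 + 6046 = 6264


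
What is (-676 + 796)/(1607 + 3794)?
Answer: 120/5401 ≈ 0.022218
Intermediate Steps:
(-676 + 796)/(1607 + 3794) = 120/5401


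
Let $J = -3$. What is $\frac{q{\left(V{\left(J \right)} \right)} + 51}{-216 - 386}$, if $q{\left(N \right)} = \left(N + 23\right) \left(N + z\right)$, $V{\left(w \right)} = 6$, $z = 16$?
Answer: $- \frac{689}{602} \approx -1.1445$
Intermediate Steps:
$q{\left(N \right)} = \left(16 + N\right) \left(23 + N\right)$ ($q{\left(N \right)} = \left(N + 23\right) \left(N + 16\right) = \left(23 + N\right) \left(16 + N\right) = \left(16 + N\right) \left(23 + N\right)$)
$\frac{q{\left(V{\left(J \right)} \right)} + 51}{-216 - 386} = \frac{\left(368 + 6^{2} + 39 \cdot 6\right) + 51}{-216 - 386} = \frac{\left(368 + 36 + 234\right) + 51}{-602} = \left(638 + 51\right) \left(- \frac{1}{602}\right) = 689 \left(- \frac{1}{602}\right) = - \frac{689}{602}$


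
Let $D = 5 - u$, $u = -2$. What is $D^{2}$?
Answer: $49$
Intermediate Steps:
$D = 7$ ($D = 5 - -2 = 5 + 2 = 7$)
$D^{2} = 7^{2} = 49$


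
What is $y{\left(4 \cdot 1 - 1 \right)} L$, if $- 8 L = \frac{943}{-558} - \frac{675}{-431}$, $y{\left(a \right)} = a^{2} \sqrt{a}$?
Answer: $\frac{29783 \sqrt{3}}{213776} \approx 0.24131$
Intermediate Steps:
$y{\left(a \right)} = a^{\frac{5}{2}}$
$L = \frac{29783}{1923984}$ ($L = - \frac{\frac{943}{-558} - \frac{675}{-431}}{8} = - \frac{943 \left(- \frac{1}{558}\right) - - \frac{675}{431}}{8} = - \frac{- \frac{943}{558} + \frac{675}{431}}{8} = \left(- \frac{1}{8}\right) \left(- \frac{29783}{240498}\right) = \frac{29783}{1923984} \approx 0.01548$)
$y{\left(4 \cdot 1 - 1 \right)} L = \left(4 \cdot 1 - 1\right)^{\frac{5}{2}} \cdot \frac{29783}{1923984} = \left(4 - 1\right)^{\frac{5}{2}} \cdot \frac{29783}{1923984} = 3^{\frac{5}{2}} \cdot \frac{29783}{1923984} = 9 \sqrt{3} \cdot \frac{29783}{1923984} = \frac{29783 \sqrt{3}}{213776}$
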